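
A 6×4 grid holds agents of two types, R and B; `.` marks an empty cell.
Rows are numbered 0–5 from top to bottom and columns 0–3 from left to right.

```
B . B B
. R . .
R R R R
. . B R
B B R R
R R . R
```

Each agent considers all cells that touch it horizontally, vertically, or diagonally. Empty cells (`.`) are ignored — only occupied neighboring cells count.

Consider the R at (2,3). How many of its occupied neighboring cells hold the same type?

2

Occupied neighbors of (2,3): (2,2)=R, (3,2)=B, (3,3)=R.
Same type (R): 2 of 3.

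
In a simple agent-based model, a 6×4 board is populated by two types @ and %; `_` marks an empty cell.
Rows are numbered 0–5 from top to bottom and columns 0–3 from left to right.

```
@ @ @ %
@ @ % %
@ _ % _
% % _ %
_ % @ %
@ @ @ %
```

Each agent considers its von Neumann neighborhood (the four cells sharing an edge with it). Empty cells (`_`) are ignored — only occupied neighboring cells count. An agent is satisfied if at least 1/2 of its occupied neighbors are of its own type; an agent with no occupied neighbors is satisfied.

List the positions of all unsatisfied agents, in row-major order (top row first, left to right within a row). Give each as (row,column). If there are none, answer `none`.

Row 0: (0,0)@ 2/2 ✓ · (0,1)@ 3/3 ✓ · (0,2)@ 1/3 ✗ · (0,3)% 1/2 ✓
Row 1: (1,0)@ 3/3 ✓ · (1,1)@ 2/3 ✓ · (1,2)% 2/4 ✓ · (1,3)% 2/2 ✓
Row 2: (2,0)@ 1/2 ✓ · (2,2)% 1/1 ✓
Row 3: (3,0)% 1/2 ✓ · (3,1)% 2/2 ✓ · (3,3)% 1/1 ✓
Row 4: (4,1)% 1/3 ✗ · (4,2)@ 1/3 ✗ · (4,3)% 2/3 ✓
Row 5: (5,0)@ 1/1 ✓ · (5,1)@ 2/3 ✓ · (5,2)@ 2/3 ✓ · (5,3)% 1/2 ✓

(0,2), (4,1), (4,2)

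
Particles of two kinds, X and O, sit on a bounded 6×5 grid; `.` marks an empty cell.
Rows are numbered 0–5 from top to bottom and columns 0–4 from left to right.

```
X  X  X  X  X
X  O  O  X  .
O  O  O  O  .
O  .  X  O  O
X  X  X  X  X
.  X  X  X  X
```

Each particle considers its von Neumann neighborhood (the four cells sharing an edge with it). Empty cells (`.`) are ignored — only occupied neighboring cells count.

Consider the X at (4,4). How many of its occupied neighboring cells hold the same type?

2

Occupied neighbors of (4,4): (3,4)=O, (5,4)=X, (4,3)=X.
Same type (X): 2 of 3.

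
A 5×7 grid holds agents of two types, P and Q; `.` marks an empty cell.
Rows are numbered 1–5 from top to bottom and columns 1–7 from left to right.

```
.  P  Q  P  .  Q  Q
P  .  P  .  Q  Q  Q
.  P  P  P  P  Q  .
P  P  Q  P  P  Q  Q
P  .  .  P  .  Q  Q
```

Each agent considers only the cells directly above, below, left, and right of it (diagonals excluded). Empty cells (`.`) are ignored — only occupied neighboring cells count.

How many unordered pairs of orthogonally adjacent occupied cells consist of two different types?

9

Scan each occupied cell's neighbors to the right and below so each pair is counted once.
Row 1: P(1,2)–Q(1,3)≠ Q(1,3)–P(1,4)≠ Q(1,3)–P(2,3)≠ Q(1,6)–Q(1,7)= Q(1,6)–Q(2,6)= Q(1,7)–Q(2,7)=  → 3/6 unlike.
Row 2: P(2,3)–P(3,3)= Q(2,5)–Q(2,6)= Q(2,5)–P(3,5)≠ Q(2,6)–Q(2,7)= Q(2,6)–Q(3,6)=  → 1/5 unlike.
Row 3: P(3,2)–P(3,3)= P(3,2)–P(4,2)= P(3,3)–P(3,4)= P(3,3)–Q(4,3)≠ P(3,4)–P(3,5)= P(3,4)–P(4,4)= P(3,5)–Q(3,6)≠ P(3,5)–P(4,5)= Q(3,6)–Q(4,6)=  → 2/9 unlike.
Row 4: P(4,1)–P(4,2)= P(4,1)–P(5,1)= P(4,2)–Q(4,3)≠ Q(4,3)–P(4,4)≠ P(4,4)–P(4,5)= P(4,4)–P(5,4)= P(4,5)–Q(4,6)≠ Q(4,6)–Q(4,7)= Q(4,6)–Q(5,6)= Q(4,7)–Q(5,7)=  → 3/10 unlike.
Row 5: Q(5,6)–Q(5,7)=  → 0/1 unlike.
Total adjacent occupied pairs: 31; unlike-type pairs: 9.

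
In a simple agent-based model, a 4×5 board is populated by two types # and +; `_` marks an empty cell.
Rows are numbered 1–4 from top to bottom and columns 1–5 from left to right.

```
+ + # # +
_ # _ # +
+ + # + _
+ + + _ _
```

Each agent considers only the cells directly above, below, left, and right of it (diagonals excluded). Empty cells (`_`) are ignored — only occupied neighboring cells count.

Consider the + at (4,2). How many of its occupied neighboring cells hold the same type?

3

Occupied neighbors of (4,2): (3,2)=+, (4,1)=+, (4,3)=+.
Same type (+): 3 of 3.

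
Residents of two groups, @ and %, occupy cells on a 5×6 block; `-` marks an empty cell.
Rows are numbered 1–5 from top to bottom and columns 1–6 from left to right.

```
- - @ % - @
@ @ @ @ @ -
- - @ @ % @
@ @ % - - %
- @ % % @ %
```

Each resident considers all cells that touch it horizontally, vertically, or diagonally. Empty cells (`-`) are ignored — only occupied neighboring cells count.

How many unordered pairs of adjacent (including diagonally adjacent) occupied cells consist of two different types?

Scan each occupied cell's neighbors to the right and below (and the two forward diagonals) so each pair is counted once.
From row 1: 4 unlike of 8 pairs (running 4/8).
From row 2: 2 unlike of 13 pairs (running 6/21).
From row 3: 5 unlike of 8 pairs (running 11/29).
From row 4: 4 unlike of 10 pairs (running 15/39).
From row 5: 3 unlike of 4 pairs (running 18/43).
Total adjacent occupied pairs: 43; unlike-type pairs: 18.

18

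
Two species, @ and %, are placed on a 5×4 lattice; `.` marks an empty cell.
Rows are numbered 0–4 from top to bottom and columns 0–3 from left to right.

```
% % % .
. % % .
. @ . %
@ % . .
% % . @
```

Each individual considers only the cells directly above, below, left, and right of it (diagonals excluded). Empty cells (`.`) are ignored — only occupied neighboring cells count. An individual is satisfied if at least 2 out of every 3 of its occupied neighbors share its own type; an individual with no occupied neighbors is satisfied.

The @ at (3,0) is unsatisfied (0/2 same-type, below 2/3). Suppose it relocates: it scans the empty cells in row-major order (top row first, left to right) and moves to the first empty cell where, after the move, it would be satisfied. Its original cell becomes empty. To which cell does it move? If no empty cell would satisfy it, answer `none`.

(2,0)

Vacating (3,0). Empty cells in order:
  (0,3): 0/1 same-type → still unsatisfied.
  (1,0): 0/2 same-type → still unsatisfied.
  (1,3): 0/2 same-type → still unsatisfied.
  (2,0): 1/1 same-type → satisfied — stop here.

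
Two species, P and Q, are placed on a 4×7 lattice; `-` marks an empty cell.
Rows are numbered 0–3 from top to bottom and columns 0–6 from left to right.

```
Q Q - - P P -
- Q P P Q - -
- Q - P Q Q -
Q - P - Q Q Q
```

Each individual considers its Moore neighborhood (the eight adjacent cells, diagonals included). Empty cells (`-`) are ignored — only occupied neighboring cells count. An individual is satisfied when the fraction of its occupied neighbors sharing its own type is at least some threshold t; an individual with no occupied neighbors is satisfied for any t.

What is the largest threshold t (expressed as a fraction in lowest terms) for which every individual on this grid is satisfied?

1/3

(0,0)Q 2/2
(0,1)Q 2/3
(0,4)P 2/3
(0,5)P 1/2
(1,1)Q 3/4
(1,2)P 2/5
(1,3)P 3/5
(1,4)Q 2/6
(2,1)Q 2/4
(2,3)P 3/6
(2,4)Q 4/6
(2,5)Q 5/5
(3,0)Q 1/1
(3,2)P 1/2
(3,4)Q 3/4
(3,5)Q 4/4
(3,6)Q 2/2
The smallest same-type fraction is 2/6 at (1,4), which reduces to 1/3. Any threshold above that leaves this individual unsatisfied.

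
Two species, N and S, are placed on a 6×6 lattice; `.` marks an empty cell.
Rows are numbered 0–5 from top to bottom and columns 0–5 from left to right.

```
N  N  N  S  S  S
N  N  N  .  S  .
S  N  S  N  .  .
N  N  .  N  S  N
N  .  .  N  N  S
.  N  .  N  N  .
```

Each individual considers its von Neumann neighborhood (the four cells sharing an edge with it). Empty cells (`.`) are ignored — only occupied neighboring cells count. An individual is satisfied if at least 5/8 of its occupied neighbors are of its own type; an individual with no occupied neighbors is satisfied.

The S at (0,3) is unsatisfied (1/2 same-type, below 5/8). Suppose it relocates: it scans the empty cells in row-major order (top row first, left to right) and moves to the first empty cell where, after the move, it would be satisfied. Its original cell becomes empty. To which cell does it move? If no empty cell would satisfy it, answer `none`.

(1,5)

Vacating (0,3). Empty cells in order:
  (1,3): 1/3 same-type → still unsatisfied.
  (1,5): 2/2 same-type → satisfied — stop here.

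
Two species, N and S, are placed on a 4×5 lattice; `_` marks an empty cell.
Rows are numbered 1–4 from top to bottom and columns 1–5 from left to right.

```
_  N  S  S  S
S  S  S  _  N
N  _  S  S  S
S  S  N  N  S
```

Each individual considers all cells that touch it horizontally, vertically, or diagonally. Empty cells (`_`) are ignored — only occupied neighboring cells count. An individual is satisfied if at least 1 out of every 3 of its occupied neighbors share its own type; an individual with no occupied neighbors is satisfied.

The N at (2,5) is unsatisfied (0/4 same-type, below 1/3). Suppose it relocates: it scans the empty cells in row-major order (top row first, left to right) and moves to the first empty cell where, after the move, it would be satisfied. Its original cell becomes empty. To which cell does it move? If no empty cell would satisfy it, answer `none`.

(1,1)

Vacating (2,5). Empty cells in order:
  (1,1): 1/3 same-type → satisfied — stop here.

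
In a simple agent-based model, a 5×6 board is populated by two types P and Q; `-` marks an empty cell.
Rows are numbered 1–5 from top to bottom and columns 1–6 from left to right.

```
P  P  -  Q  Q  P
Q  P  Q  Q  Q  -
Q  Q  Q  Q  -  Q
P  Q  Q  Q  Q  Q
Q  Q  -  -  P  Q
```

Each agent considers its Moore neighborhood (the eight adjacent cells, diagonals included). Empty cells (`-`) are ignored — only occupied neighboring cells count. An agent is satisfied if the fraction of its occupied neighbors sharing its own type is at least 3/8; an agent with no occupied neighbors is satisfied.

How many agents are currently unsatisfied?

4

(1,1)P 2/3 ✓
(1,2)P 2/4 ✓
(1,4)Q 4/4 ✓
(1,5)Q 3/4 ✓
(1,6)P 0/2 ✗
(2,1)Q 2/5 ✓
(2,2)P 2/7 ✗
(2,3)Q 5/7 ✓
(2,4)Q 6/6 ✓
(2,5)Q 5/6 ✓
(3,1)Q 3/5 ✓
(3,2)Q 6/8 ✓
(3,3)Q 7/8 ✓
(3,4)Q 7/7 ✓
(3,6)Q 3/3 ✓
(4,1)P 0/5 ✗
(4,2)Q 6/7 ✓
(4,3)Q 6/6 ✓
(4,4)Q 4/5 ✓
(4,5)Q 5/6 ✓
(4,6)Q 3/4 ✓
(5,1)Q 2/3 ✓
(5,2)Q 3/4 ✓
(5,5)P 0/4 ✗
(5,6)Q 2/3 ✓
Unsatisfied: (1,6), (2,2), (4,1), (5,5) — 4 in total.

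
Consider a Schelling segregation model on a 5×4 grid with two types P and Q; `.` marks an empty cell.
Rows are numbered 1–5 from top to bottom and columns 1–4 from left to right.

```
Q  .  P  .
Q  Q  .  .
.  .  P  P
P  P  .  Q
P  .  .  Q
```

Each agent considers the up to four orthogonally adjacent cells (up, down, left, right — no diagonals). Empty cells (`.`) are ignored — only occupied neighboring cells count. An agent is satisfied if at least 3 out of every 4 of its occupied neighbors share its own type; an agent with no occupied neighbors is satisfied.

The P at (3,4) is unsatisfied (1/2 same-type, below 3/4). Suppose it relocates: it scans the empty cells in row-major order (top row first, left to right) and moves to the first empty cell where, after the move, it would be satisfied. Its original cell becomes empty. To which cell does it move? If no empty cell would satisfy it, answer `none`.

(1,4)

Vacating (3,4). Empty cells in order:
  (1,2): 1/3 same-type → still unsatisfied.
  (1,4): 1/1 same-type → satisfied — stop here.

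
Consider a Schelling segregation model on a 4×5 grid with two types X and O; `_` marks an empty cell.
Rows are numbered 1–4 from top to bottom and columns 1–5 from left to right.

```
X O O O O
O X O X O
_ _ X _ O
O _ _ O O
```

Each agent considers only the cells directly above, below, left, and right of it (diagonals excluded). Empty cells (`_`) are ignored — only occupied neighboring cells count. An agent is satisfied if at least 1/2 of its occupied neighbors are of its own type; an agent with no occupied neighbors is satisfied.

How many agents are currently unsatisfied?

7

Row 1: (1,1)X 0/2 ✗ · (1,2)O 1/3 ✗ · (1,3)O 3/3 ✓ · (1,4)O 2/3 ✓ · (1,5)O 2/2 ✓
Row 2: (2,1)O 0/2 ✗ · (2,2)X 0/3 ✗ · (2,3)O 1/4 ✗ · (2,4)X 0/3 ✗ · (2,5)O 2/3 ✓
Row 3: (3,3)X 0/1 ✗ · (3,5)O 2/2 ✓
Row 4: (4,1)O 0/0 ✓ · (4,4)O 1/1 ✓ · (4,5)O 2/2 ✓
Unsatisfied: (1,1), (1,2), (2,1), (2,2), (2,3), (2,4), (3,3) — 7 in total.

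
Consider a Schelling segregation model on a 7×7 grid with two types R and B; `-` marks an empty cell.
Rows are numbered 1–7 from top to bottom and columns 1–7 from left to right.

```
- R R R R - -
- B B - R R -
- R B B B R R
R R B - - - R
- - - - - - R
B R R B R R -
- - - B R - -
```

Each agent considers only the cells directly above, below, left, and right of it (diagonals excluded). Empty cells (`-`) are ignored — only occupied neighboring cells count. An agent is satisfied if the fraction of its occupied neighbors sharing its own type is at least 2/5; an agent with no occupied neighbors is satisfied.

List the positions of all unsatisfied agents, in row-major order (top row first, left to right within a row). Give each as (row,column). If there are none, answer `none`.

(1,2)R 1/2 ok
(1,3)R 2/3 ok
(1,4)R 2/2 ok
(1,5)R 2/2 ok
(2,2)B 1/3 unhappy
(2,3)B 2/3 ok
(2,5)R 2/3 ok
(2,6)R 2/2 ok
(3,2)R 1/3 unhappy
(3,3)B 3/4 ok
(3,4)B 2/2 ok
(3,5)B 1/3 unhappy
(3,6)R 2/3 ok
(3,7)R 2/2 ok
(4,1)R 1/1 ok
(4,2)R 2/3 ok
(4,3)B 1/2 ok
(4,7)R 2/2 ok
(5,7)R 1/1 ok
(6,1)B 0/1 unhappy
(6,2)R 1/2 ok
(6,3)R 1/2 ok
(6,4)B 1/3 unhappy
(6,5)R 2/3 ok
(6,6)R 1/1 ok
(7,4)B 1/2 ok
(7,5)R 1/2 ok

(2,2), (3,2), (3,5), (6,1), (6,4)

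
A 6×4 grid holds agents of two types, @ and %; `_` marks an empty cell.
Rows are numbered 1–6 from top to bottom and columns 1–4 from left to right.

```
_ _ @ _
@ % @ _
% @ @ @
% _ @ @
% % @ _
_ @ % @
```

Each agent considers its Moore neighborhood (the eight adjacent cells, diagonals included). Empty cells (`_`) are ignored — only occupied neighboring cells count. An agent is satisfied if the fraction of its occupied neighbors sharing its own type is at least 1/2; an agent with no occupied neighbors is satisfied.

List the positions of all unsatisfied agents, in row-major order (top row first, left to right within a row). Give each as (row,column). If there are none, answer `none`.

(1,3)@ 1/2 ✓
(2,1)@ 1/3 ✗
(2,2)% 1/6 ✗
(2,3)@ 4/5 ✓
(3,1)% 2/4 ✓
(3,2)@ 4/7 ✓
(3,3)@ 5/6 ✓
(3,4)@ 4/4 ✓
(4,1)% 3/4 ✓
(4,3)@ 5/6 ✓
(4,4)@ 4/4 ✓
(5,1)% 2/3 ✓
(5,2)% 3/6 ✓
(5,3)@ 4/6 ✓
(6,2)@ 1/4 ✗
(6,3)% 1/4 ✗
(6,4)@ 1/2 ✓

(2,1), (2,2), (6,2), (6,3)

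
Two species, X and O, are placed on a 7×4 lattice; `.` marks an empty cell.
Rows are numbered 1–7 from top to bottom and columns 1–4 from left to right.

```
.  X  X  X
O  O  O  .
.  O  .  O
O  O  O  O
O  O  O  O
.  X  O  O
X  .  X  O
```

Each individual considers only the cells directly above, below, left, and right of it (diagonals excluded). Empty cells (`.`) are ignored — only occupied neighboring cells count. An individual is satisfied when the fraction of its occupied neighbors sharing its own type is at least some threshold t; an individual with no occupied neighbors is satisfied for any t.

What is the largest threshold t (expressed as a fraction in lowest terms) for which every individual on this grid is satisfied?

0/1

(1,2)X 1/2
(1,3)X 2/3
(1,4)X 1/1
(2,1)O 1/1
(2,2)O 3/4
(2,3)O 1/2
(3,2)O 2/2
(3,4)O 1/1
(4,1)O 2/2
(4,2)O 4/4
(4,3)O 3/3
(4,4)O 3/3
(5,1)O 2/2
(5,2)O 3/4
(5,3)O 4/4
(5,4)O 3/3
(6,2)X 0/2
(6,3)O 2/4
(6,4)O 3/3
(7,1)X — no occupied neighbors
(7,3)X 0/2
(7,4)O 1/2
The smallest same-type fraction is 0/2 at (6,2), which reduces to 0/1. Any threshold above that leaves this individual unsatisfied.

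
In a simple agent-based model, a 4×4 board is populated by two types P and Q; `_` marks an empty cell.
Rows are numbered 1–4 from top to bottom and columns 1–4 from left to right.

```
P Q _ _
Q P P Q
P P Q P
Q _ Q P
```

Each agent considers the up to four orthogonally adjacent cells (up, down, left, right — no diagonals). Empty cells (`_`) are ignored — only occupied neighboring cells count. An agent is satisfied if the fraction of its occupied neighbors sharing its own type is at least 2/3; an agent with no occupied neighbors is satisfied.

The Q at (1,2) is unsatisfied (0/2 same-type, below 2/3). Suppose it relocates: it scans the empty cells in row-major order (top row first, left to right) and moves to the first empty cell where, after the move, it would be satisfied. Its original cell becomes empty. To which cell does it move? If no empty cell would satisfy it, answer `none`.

(1,4)

Vacating (1,2). Empty cells in order:
  (1,3): 0/1 same-type → still unsatisfied.
  (1,4): 1/1 same-type → satisfied — stop here.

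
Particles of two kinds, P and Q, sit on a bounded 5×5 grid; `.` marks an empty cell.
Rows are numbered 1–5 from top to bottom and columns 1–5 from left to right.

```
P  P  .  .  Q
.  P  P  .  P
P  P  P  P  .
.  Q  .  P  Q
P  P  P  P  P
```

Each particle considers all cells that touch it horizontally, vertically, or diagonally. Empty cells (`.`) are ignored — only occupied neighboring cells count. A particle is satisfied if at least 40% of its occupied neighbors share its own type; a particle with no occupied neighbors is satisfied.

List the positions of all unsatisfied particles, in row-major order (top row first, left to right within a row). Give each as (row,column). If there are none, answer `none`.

(1,1)P 2/2 ✓
(1,2)P 3/3 ✓
(1,5)Q 0/1 ✗
(2,2)P 6/6 ✓
(2,3)P 5/5 ✓
(2,5)P 1/2 ✓
(3,1)P 2/3 ✓
(3,2)P 4/5 ✓
(3,3)P 5/6 ✓
(3,4)P 4/5 ✓
(4,2)Q 0/6 ✗
(4,4)P 5/6 ✓
(4,5)Q 0/4 ✗
(5,1)P 1/2 ✓
(5,2)P 2/3 ✓
(5,3)P 3/4 ✓
(5,4)P 3/4 ✓
(5,5)P 2/3 ✓

(1,5), (4,2), (4,5)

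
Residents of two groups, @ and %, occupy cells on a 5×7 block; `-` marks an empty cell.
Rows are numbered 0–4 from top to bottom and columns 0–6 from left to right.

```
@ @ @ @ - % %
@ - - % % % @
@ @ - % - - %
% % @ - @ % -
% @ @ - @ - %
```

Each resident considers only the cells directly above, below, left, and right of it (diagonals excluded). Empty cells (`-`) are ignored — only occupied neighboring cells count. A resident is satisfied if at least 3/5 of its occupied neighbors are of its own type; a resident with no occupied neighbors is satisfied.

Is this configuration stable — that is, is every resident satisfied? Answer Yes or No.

Row 0: (0,0)@ 2/2 satisfied · (0,1)@ 2/2 satisfied · (0,2)@ 2/2 satisfied · (0,3)@ 1/2 not · (0,5)% 2/2 satisfied · (0,6)% 1/2 not
Row 1: (1,0)@ 2/2 satisfied · (1,3)% 2/3 satisfied · (1,4)% 2/2 satisfied · (1,5)% 2/3 satisfied · (1,6)@ 0/3 not
Row 2: (2,0)@ 2/3 satisfied · (2,1)@ 1/2 not · (2,3)% 1/1 satisfied · (2,6)% 0/1 not
Row 3: (3,0)% 2/3 satisfied · (3,1)% 1/4 not · (3,2)@ 1/2 not · (3,4)@ 1/2 not · (3,5)% 0/1 not
Row 4: (4,0)% 1/2 not · (4,1)@ 1/3 not · (4,2)@ 2/2 satisfied · (4,4)@ 1/1 satisfied · (4,6)% 0/0 satisfied
For instance (0,3) has only 1/2 same-type neighbors, below 3/5.

No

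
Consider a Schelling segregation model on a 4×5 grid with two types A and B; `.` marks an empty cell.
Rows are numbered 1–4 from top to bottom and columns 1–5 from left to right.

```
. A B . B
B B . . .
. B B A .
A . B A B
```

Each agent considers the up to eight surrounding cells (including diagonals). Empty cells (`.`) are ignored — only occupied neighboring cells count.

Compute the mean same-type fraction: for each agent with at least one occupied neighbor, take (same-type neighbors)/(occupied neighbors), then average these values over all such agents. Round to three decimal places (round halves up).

Row 1: (1,2)A 0/3 · (1,3)B 1/2 · (1,5)B — no occupied neighbors
Row 2: (2,1)B 2/3 · (2,2)B 4/5
Row 3: (3,2)B 4/5 · (3,3)B 3/5 · (3,4)A 1/4
Row 4: (4,1)A 0/1 · (4,3)B 2/4 · (4,4)A 1/4 · (4,5)B 0/2
Sum over 11 agents: 0/3 + 1/2 + 2/3 + 4/5 + 4/5 + 3/5 + 1/4 + 0/1 + 2/4 + 1/4 + 0/2 = 131/30; mean = 131/30 ÷ 11 = 131/330 = 0.396969… → 0.397.

0.397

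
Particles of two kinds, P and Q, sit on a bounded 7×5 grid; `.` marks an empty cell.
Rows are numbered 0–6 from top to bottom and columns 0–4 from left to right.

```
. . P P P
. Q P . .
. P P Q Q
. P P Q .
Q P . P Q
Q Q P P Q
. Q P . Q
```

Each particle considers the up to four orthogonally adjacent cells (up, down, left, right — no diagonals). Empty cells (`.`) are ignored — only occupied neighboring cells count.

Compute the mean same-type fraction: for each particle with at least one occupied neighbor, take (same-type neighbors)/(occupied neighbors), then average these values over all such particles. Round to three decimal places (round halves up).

0.663

Row 0: (0,2)P 2/2 · (0,3)P 2/2 · (0,4)P 1/1
Row 1: (1,1)Q 0/2 · (1,2)P 2/3
Row 2: (2,1)P 2/3 · (2,2)P 3/4 · (2,3)Q 2/3 · (2,4)Q 1/1
Row 3: (3,1)P 3/3 · (3,2)P 2/3 · (3,3)Q 1/3
Row 4: (4,0)Q 1/2 · (4,1)P 1/3 · (4,3)P 1/3 · (4,4)Q 1/2
Row 5: (5,0)Q 2/2 · (5,1)Q 2/4 · (5,2)P 2/3 · (5,3)P 2/3 · (5,4)Q 2/3
Row 6: (6,1)Q 1/2 · (6,2)P 1/2 · (6,4)Q 1/1
Sum over 24 particles: 2/2 + 2/2 + 1/1 + 0/2 + 2/3 + 2/3 + 3/4 + 2/3 + 1/1 + 3/3 + 2/3 + 1/3 + 1/2 + 1/3 + 1/3 + 1/2 + 2/2 + 2/4 + 2/3 + 2/3 + 2/3 + 1/2 + 1/2 + 1/1 = 191/12; mean = 191/12 ÷ 24 = 191/288 = 0.663194… → 0.663.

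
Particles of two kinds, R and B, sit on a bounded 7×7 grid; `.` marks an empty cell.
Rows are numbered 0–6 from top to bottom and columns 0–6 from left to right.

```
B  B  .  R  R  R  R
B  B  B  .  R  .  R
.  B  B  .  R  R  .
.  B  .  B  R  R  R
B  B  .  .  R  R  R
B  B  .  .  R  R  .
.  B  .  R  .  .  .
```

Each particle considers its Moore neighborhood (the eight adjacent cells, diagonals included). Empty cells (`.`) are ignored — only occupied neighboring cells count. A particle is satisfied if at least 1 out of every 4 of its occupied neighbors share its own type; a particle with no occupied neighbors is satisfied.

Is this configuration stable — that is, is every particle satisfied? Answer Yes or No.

Yes

Row 0: (0,0)B 3/3 ok · (0,1)B 4/4 ok · (0,3)R 2/3 ok · (0,4)R 3/3 ok · (0,5)R 4/4 ok · (0,6)R 2/2 ok
Row 1: (1,0)B 4/4 ok · (1,1)B 6/6 ok · (1,2)B 4/5 ok · (1,4)R 5/5 ok · (1,6)R 3/3 ok
Row 2: (2,1)B 5/5 ok · (2,2)B 5/5 ok · (2,4)R 4/5 ok · (2,5)R 6/6 ok
Row 3: (3,1)B 4/4 ok · (3,3)B 1/4 ok · (3,4)R 5/6 ok · (3,5)R 7/7 ok · (3,6)R 4/4 ok
Row 4: (4,0)B 4/4 ok · (4,1)B 4/4 ok · (4,4)R 5/6 ok · (4,5)R 7/7 ok · (4,6)R 4/4 ok
Row 5: (5,0)B 4/4 ok · (5,1)B 4/4 ok · (5,4)R 4/4 ok · (5,5)R 4/4 ok
Row 6: (6,1)B 2/2 ok · (6,3)R 1/1 ok
All meet the threshold, so the configuration is stable.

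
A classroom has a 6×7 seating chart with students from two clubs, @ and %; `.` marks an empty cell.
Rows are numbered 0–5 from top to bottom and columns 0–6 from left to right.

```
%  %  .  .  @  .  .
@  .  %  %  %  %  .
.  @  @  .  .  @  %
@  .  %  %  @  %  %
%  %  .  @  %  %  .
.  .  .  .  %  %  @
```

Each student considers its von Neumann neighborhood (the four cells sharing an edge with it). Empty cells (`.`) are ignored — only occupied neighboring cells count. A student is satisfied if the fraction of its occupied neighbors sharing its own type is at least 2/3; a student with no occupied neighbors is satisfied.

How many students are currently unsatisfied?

Row 0: (0,0)% 1/2 unhappy · (0,1)% 1/1 ok · (0,4)@ 0/1 unhappy
Row 1: (1,0)@ 0/1 unhappy · (1,2)% 1/2 unhappy · (1,3)% 2/2 ok · (1,4)% 2/3 ok · (1,5)% 1/2 unhappy
Row 2: (2,1)@ 1/1 ok · (2,2)@ 1/3 unhappy · (2,5)@ 0/3 unhappy · (2,6)% 1/2 unhappy
Row 3: (3,0)@ 0/1 unhappy · (3,2)% 1/2 unhappy · (3,3)% 1/3 unhappy · (3,4)@ 0/3 unhappy · (3,5)% 2/4 unhappy · (3,6)% 2/2 ok
Row 4: (4,0)% 1/2 unhappy · (4,1)% 1/1 ok · (4,3)@ 0/2 unhappy · (4,4)% 2/4 unhappy · (4,5)% 3/3 ok
Row 5: (5,4)% 2/2 ok · (5,5)% 2/3 ok · (5,6)@ 0/1 unhappy
Unsatisfied: (0,0), (0,4), (1,0), (1,2), (1,5), (2,2), (2,5), (2,6), (3,0), (3,2), (3,3), (3,4), (3,5), (4,0), (4,3), (4,4), (5,6) — 17 in total.

17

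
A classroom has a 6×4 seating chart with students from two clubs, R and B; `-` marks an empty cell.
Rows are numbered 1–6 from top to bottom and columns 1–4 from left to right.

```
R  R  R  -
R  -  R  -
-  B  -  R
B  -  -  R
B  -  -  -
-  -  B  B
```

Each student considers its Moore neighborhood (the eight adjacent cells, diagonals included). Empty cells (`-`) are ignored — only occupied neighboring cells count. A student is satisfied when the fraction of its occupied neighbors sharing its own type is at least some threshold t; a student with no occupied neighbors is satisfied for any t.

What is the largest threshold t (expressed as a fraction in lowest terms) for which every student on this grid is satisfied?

1/3

Row 1: (1,1)R 2/2 · (1,2)R 4/4 · (1,3)R 2/2
Row 2: (2,1)R 2/3 · (2,3)R 3/4
Row 3: (3,2)B 1/3 · (3,4)R 2/2
Row 4: (4,1)B 2/2 · (4,4)R 1/1
Row 5: (5,1)B 1/1
Row 6: (6,3)B 1/1 · (6,4)B 1/1
The smallest same-type fraction is 1/3 at (3,2), which reduces to 1/3. Any threshold above that leaves this student unsatisfied.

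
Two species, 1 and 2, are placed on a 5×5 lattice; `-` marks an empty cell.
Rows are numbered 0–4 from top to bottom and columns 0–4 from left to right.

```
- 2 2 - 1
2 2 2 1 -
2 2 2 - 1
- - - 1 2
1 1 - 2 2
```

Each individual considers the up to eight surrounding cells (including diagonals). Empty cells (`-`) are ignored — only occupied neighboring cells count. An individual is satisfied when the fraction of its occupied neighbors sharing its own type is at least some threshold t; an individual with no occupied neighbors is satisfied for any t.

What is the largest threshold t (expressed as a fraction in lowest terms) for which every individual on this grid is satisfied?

1/5

Row 0: (0,1)2 4/4 · (0,2)2 3/4 · (0,4)1 1/1
Row 1: (1,0)2 4/4 · (1,1)2 7/7 · (1,2)2 5/6 · (1,3)1 2/5
Row 2: (2,0)2 3/3 · (2,1)2 5/5 · (2,2)2 3/5 · (2,4)1 2/3
Row 3: (3,3)1 1/5 · (3,4)2 2/4
Row 4: (4,0)1 1/1 · (4,1)1 1/1 · (4,3)2 2/3 · (4,4)2 2/3
The smallest same-type fraction is 1/5 at (3,3), which reduces to 1/5. Any threshold above that leaves this individual unsatisfied.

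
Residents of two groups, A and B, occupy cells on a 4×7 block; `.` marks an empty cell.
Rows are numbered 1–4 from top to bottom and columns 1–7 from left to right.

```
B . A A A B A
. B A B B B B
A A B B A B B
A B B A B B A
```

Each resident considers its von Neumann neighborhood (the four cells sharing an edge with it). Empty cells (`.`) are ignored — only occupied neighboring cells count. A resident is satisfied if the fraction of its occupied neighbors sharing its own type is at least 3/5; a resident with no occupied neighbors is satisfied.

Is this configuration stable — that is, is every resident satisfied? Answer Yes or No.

Row 1: (1,1)B 0/0 ✓ · (1,3)A 2/2 ✓ · (1,4)A 2/3 ✓ · (1,5)A 1/3 ✗ · (1,6)B 1/3 ✗ · (1,7)A 0/2 ✗
Row 2: (2,2)B 0/2 ✗ · (2,3)A 1/4 ✗ · (2,4)B 2/4 ✗ · (2,5)B 2/4 ✗ · (2,6)B 4/4 ✓ · (2,7)B 2/3 ✓
Row 3: (3,1)A 2/2 ✓ · (3,2)A 1/4 ✗ · (3,3)B 2/4 ✗ · (3,4)B 2/4 ✗ · (3,5)A 0/4 ✗ · (3,6)B 3/4 ✓ · (3,7)B 2/3 ✓
Row 4: (4,1)A 1/2 ✗ · (4,2)B 1/3 ✗ · (4,3)B 2/3 ✓ · (4,4)A 0/3 ✗ · (4,5)B 1/3 ✗ · (4,6)B 2/3 ✓ · (4,7)A 0/2 ✗
For instance (1,5) has only 1/3 same-type neighbors, below 3/5.

No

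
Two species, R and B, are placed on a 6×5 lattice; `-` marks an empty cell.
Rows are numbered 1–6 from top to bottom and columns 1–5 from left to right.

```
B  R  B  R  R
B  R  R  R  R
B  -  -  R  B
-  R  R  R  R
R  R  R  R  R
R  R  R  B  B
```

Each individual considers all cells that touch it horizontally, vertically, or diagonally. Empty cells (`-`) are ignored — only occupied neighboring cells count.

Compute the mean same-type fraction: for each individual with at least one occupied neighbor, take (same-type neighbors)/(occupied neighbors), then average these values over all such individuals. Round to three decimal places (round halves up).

0.664

Row 1: (1,1)B 1/3 · (1,2)R 2/5 · (1,3)B 0/5 · (1,4)R 4/5 · (1,5)R 3/3
Row 2: (2,1)B 2/4 · (2,2)R 2/6 · (2,3)R 5/6 · (2,4)R 5/7 · (2,5)R 4/5
Row 3: (3,1)B 1/3 · (3,4)R 6/7 · (3,5)B 0/5
Row 4: (4,2)R 4/5 · (4,3)R 6/6 · (4,4)R 6/7 · (4,5)R 4/5
Row 5: (5,1)R 4/4 · (5,2)R 7/7 · (5,3)R 7/8 · (5,4)R 6/8 · (5,5)R 3/5
Row 6: (6,1)R 3/3 · (6,2)R 5/5 · (6,3)R 4/5 · (6,4)B 1/5 · (6,5)B 1/3
Sum over 27 individuals: 1/3 + 2/5 + 0/5 + 4/5 + 3/3 + 2/4 + 2/6 + 5/6 + 5/7 + 4/5 + 1/3 + 6/7 + 0/5 + 4/5 + 6/6 + 6/7 + 4/5 + 4/4 + 7/7 + 7/8 + 6/8 + 3/5 + 3/3 + 5/5 + 4/5 + 1/5 + 1/3 = 15053/840; mean = 15053/840 ÷ 27 = 15053/22680 = 0.663712… → 0.664.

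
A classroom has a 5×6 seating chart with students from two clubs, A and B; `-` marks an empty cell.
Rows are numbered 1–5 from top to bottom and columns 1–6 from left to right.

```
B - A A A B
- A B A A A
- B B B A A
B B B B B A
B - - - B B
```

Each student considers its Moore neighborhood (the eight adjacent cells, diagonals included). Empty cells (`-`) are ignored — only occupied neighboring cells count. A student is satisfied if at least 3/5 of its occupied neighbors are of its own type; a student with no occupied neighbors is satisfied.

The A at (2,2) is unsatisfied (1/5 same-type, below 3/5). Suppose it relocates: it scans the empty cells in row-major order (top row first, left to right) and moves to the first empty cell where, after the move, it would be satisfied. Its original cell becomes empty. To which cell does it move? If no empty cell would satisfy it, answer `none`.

none

Vacating (2,2). Empty cells in order:
  (1,2): 1/3 same-type → still unsatisfied.
  (2,1): 0/2 same-type → still unsatisfied.
  (3,1): 0/3 same-type → still unsatisfied.
  (5,2): 0/4 same-type → still unsatisfied.
  (5,3): 0/3 same-type → still unsatisfied.
  (5,4): 0/4 same-type → still unsatisfied.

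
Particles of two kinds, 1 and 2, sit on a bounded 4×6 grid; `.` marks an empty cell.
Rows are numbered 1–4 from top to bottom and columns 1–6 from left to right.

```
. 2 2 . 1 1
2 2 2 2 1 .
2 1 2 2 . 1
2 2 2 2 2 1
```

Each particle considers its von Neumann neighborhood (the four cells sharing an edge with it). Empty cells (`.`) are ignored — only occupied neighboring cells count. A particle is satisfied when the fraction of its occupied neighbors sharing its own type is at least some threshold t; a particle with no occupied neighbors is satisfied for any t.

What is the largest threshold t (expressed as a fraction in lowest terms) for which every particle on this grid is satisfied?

0/1

Row 1: (1,2)2 2/2 · (1,3)2 2/2 · (1,5)1 2/2 · (1,6)1 1/1
Row 2: (2,1)2 2/2 · (2,2)2 3/4 · (2,3)2 4/4 · (2,4)2 2/3 · (2,5)1 1/2
Row 3: (3,1)2 2/3 · (3,2)1 0/4 · (3,3)2 3/4 · (3,4)2 3/3 · (3,6)1 1/1
Row 4: (4,1)2 2/2 · (4,2)2 2/3 · (4,3)2 3/3 · (4,4)2 3/3 · (4,5)2 1/2 · (4,6)1 1/2
The smallest same-type fraction is 0/4 at (3,2), which reduces to 0/1. Any threshold above that leaves this particle unsatisfied.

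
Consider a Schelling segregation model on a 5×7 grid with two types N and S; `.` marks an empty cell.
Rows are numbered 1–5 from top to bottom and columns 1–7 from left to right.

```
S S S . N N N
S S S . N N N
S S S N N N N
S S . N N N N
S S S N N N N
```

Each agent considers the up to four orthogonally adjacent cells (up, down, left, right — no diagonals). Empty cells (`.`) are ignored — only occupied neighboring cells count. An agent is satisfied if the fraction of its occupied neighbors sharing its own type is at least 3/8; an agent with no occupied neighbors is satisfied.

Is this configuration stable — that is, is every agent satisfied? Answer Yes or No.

Yes

(1,1)S 2/2 ok
(1,2)S 3/3 ok
(1,3)S 2/2 ok
(1,5)N 2/2 ok
(1,6)N 3/3 ok
(1,7)N 2/2 ok
(2,1)S 3/3 ok
(2,2)S 4/4 ok
(2,3)S 3/3 ok
(2,5)N 3/3 ok
(2,6)N 4/4 ok
(2,7)N 3/3 ok
(3,1)S 3/3 ok
(3,2)S 4/4 ok
(3,3)S 2/3 ok
(3,4)N 2/3 ok
(3,5)N 4/4 ok
(3,6)N 4/4 ok
(3,7)N 3/3 ok
(4,1)S 3/3 ok
(4,2)S 3/3 ok
(4,4)N 3/3 ok
(4,5)N 4/4 ok
(4,6)N 4/4 ok
(4,7)N 3/3 ok
(5,1)S 2/2 ok
(5,2)S 3/3 ok
(5,3)S 1/2 ok
(5,4)N 2/3 ok
(5,5)N 3/3 ok
(5,6)N 3/3 ok
(5,7)N 2/2 ok
All meet the threshold, so the configuration is stable.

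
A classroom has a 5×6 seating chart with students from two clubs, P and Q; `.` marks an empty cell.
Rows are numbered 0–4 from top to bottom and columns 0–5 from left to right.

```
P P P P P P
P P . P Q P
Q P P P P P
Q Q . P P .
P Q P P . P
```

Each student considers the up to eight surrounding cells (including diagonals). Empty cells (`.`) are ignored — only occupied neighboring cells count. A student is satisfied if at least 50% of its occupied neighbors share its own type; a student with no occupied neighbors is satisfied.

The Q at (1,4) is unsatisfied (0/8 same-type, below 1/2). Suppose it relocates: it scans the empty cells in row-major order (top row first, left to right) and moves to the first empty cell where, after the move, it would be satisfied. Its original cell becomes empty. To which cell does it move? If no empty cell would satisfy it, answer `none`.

Vacating (1,4). Empty cells in order:
  (1,2): 0/8 same-type → still unsatisfied.
  (3,2): 2/8 same-type → still unsatisfied.
  (3,5): 0/4 same-type → still unsatisfied.
  (4,4): 0/4 same-type → still unsatisfied.

none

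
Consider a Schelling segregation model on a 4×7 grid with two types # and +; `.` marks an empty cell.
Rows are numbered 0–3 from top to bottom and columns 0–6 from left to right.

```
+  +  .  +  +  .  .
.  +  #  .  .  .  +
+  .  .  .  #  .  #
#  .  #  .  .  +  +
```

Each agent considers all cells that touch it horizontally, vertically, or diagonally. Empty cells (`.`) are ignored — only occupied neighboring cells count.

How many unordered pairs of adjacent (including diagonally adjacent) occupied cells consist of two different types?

Scan each occupied cell's neighbors to the right and below (and the two forward diagonals) so each pair is counted once.
Row 0: +(0,0)–+(0,1)= +(0,0)–+(1,1)= +(0,1)–+(1,1)= +(0,1)–#(1,2)≠ +(0,3)–+(0,4)= +(0,3)–#(1,2)≠  → 2/6 unlike.
Row 1: +(1,1)–#(1,2)≠ +(1,1)–+(2,0)= +(1,6)–#(2,6)≠  → 2/3 unlike.
Row 2: +(2,0)–#(3,0)≠ #(2,4)–+(3,5)≠ #(2,6)–+(3,6)≠ #(2,6)–+(3,5)≠  → 4/4 unlike.
Row 3: +(3,5)–+(3,6)=  → 0/1 unlike.
Total adjacent occupied pairs: 14; unlike-type pairs: 8.

8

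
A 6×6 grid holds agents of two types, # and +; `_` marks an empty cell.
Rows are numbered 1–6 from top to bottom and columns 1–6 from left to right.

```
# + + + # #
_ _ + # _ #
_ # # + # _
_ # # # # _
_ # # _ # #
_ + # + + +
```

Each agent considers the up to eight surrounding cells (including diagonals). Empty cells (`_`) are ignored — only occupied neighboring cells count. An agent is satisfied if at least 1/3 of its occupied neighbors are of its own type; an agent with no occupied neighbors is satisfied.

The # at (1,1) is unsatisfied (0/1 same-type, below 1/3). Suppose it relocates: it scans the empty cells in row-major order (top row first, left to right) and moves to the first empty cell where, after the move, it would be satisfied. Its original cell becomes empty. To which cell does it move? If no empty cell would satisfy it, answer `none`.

(2,1)

Vacating (1,1). Empty cells in order:
  (2,1): 1/2 same-type → satisfied — stop here.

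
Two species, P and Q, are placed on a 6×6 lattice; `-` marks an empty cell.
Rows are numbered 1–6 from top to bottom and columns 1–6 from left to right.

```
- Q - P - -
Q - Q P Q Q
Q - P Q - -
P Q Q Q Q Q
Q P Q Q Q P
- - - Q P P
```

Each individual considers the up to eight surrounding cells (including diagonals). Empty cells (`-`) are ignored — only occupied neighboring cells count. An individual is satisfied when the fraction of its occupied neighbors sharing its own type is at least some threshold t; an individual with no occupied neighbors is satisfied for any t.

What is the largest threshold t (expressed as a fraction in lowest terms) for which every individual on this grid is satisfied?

1/6

(1,2)Q 2/2
(1,4)P 1/3
(2,1)Q 2/2
(2,3)Q 2/5
(2,4)P 2/5
(2,5)Q 2/4
(2,6)Q 1/1
(3,1)Q 2/3
(3,3)P 1/6
(3,4)Q 5/7
(4,1)P 1/4
(4,2)Q 4/7
(4,3)Q 5/7
(4,4)Q 6/7
(4,5)Q 5/6
(4,6)Q 2/3
(5,1)Q 1/3
(5,2)P 1/5
(5,3)Q 5/6
(5,4)Q 6/7
(5,5)Q 5/8
(5,6)P 2/5
(6,4)Q 3/4
(6,5)P 2/5
(6,6)P 2/3
The smallest same-type fraction is 1/6 at (3,3), which reduces to 1/6. Any threshold above that leaves this individual unsatisfied.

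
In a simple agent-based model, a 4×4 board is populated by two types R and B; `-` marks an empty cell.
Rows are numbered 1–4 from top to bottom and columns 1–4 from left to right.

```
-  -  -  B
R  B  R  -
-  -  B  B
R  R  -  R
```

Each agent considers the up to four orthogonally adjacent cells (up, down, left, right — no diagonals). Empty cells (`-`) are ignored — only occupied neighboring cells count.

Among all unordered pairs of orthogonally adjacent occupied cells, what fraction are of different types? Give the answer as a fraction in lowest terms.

2/3

Scan each occupied cell's neighbors to the right and below so each pair is counted once.
From row 2: 3 unlike of 3 pairs (running 3/3).
From row 3: 1 unlike of 2 pairs (running 4/5).
From row 4: 0 unlike of 1 pairs (running 4/6).
Total adjacent occupied pairs: 6; unlike-type pairs: 4.
4/6 reduces to 2/3.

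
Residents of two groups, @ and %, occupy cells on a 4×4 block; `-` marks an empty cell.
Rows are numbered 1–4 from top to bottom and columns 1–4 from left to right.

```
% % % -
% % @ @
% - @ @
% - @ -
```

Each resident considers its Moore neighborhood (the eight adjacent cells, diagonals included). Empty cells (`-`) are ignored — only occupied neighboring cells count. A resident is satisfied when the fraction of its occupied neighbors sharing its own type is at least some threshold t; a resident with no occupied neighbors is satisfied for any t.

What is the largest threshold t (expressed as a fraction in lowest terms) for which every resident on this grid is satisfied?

1/2

Row 1: (1,1)% 3/3 · (1,2)% 4/5 · (1,3)% 2/4
Row 2: (2,1)% 4/4 · (2,2)% 5/7 · (2,3)@ 3/6 · (2,4)@ 3/4
Row 3: (3,1)% 3/3 · (3,3)@ 4/5 · (3,4)@ 4/4
Row 4: (4,1)% 1/1 · (4,3)@ 2/2
The smallest same-type fraction is 2/4 at (1,3), which reduces to 1/2. Any threshold above that leaves this resident unsatisfied.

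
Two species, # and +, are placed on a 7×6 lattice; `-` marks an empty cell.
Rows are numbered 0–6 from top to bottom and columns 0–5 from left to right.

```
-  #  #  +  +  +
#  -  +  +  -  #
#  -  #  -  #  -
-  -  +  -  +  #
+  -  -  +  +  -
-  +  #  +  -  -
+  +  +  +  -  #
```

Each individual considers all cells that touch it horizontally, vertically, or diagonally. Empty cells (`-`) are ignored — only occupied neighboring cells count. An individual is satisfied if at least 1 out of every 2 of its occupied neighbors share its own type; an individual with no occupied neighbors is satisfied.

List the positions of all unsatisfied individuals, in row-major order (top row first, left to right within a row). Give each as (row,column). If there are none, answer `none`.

(0,1)# 2/3 ok
(0,2)# 1/4 unhappy
(0,3)+ 3/4 ok
(0,4)+ 3/4 ok
(0,5)+ 1/2 ok
(1,0)# 2/2 ok
(1,2)+ 2/5 unhappy
(1,3)+ 3/6 ok
(1,5)# 1/3 unhappy
(2,0)# 1/1 ok
(2,2)# 0/3 unhappy
(2,4)# 2/4 ok
(3,2)+ 1/2 ok
(3,4)+ 2/4 ok
(3,5)# 1/3 unhappy
(4,0)+ 1/1 ok
(4,3)+ 4/5 ok
(4,4)+ 3/4 ok
(5,1)+ 4/5 ok
(5,2)# 0/6 unhappy
(5,3)+ 4/5 ok
(6,0)+ 2/2 ok
(6,1)+ 3/4 ok
(6,2)+ 4/5 ok
(6,3)+ 2/3 ok
(6,5)# 0/0 ok

(0,2), (1,2), (1,5), (2,2), (3,5), (5,2)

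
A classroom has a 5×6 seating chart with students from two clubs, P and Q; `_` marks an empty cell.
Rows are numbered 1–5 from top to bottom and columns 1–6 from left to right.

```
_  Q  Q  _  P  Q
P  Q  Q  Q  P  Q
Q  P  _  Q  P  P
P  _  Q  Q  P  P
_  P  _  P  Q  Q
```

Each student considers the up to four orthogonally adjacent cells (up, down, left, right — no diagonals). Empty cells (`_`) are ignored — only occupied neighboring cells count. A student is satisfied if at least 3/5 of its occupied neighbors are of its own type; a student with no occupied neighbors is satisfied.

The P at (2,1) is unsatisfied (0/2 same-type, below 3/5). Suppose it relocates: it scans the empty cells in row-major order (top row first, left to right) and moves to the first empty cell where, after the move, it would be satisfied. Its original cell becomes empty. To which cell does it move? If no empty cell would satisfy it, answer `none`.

Vacating (2,1). Empty cells in order:
  (1,1): 0/1 same-type → still unsatisfied.
  (1,4): 1/3 same-type → still unsatisfied.
  (3,3): 1/4 same-type → still unsatisfied.
  (4,2): 3/4 same-type → satisfied — stop here.

(4,2)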